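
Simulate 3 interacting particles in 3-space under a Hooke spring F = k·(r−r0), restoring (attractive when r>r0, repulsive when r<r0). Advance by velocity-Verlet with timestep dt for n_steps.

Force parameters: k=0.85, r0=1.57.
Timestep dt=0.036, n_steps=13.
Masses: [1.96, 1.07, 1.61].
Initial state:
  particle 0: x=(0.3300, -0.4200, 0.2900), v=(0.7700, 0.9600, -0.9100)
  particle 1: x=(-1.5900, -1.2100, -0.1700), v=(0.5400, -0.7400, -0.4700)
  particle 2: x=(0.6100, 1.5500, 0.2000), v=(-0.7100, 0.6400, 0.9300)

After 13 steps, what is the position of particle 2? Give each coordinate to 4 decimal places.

step 0: x0=(0.3300, -0.4200, 0.2900) x1=(-1.5900, -1.2100, -0.1700) x2=(0.6100, 1.5500, 0.2000)
step 1: x0=(0.3576, -0.3854, 0.2572) x1=(-1.5697, -1.2357, -0.1868) x2=(0.5840, 1.5724, 0.2334)
step 2: x0=(0.3849, -0.3507, 0.2243) x1=(-1.5476, -1.2596, -0.2031) x2=(0.5571, 1.5934, 0.2667)
step 3: x0=(0.4120, -0.3159, 0.1914) x1=(-1.5237, -1.2816, -0.2191) x2=(0.5295, 1.6131, 0.2997)
step 4: x0=(0.4387, -0.2810, 0.1584) x1=(-1.4980, -1.3016, -0.2347) x2=(0.5010, 1.6314, 0.3326)
step 5: x0=(0.4651, -0.2462, 0.1254) x1=(-1.4707, -1.3196, -0.2498) x2=(0.4717, 1.6483, 0.3652)
step 6: x0=(0.4912, -0.2113, 0.0923) x1=(-1.4415, -1.3356, -0.2645) x2=(0.4417, 1.6639, 0.3976)
step 7: x0=(0.5170, -0.1765, 0.0592) x1=(-1.4107, -1.3494, -0.2786) x2=(0.4109, 1.6780, 0.4296)
step 8: x0=(0.5424, -0.1416, 0.0261) x1=(-1.3782, -1.3612, -0.2923) x2=(0.3795, 1.6908, 0.4614)
step 9: x0=(0.5675, -0.1068, -0.0071) x1=(-1.3441, -1.3707, -0.3053) x2=(0.3474, 1.7022, 0.4928)
step 10: x0=(0.5922, -0.0721, -0.0402) x1=(-1.3083, -1.3781, -0.3179) x2=(0.3147, 1.7122, 0.5238)
step 11: x0=(0.6165, -0.0374, -0.0734) x1=(-1.2710, -1.3832, -0.3298) x2=(0.2814, 1.7209, 0.5545)
step 12: x0=(0.6405, -0.0028, -0.1065) x1=(-1.2322, -1.3861, -0.3412) x2=(0.2475, 1.7281, 0.5847)
step 13: x0=(0.6640, 0.0317, -0.1396) x1=(-1.1918, -1.3867, -0.3519) x2=(0.2131, 1.7339, 0.6145)

(0.2131, 1.7339, 0.6145)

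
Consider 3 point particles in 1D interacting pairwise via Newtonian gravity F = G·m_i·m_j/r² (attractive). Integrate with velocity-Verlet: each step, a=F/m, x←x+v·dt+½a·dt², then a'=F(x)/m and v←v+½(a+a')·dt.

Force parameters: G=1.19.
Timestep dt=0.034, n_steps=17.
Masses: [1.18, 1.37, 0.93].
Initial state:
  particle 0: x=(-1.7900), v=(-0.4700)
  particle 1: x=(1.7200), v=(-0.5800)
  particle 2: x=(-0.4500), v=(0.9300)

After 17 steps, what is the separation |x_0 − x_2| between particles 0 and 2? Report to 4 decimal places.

step 0: x0=(-1.7900) x1=(1.7200) x2=(-0.4500)
step 1: x0=(-1.8055) x1=(1.7001) x2=(-0.4186)
step 2: x0=(-1.8203) x1=(1.6797) x2=(-0.3877)
step 3: x0=(-1.8342) x1=(1.6590) x2=(-0.3571)
step 4: x0=(-1.8474) x1=(1.6378) x2=(-0.3268)
step 5: x0=(-1.8599) x1=(1.6161) x2=(-0.2967)
step 6: x0=(-1.8718) x1=(1.5939) x2=(-0.2667)
step 7: x0=(-1.8829) x1=(1.5712) x2=(-0.2369)
step 8: x0=(-1.8935) x1=(1.5480) x2=(-0.2070)
step 9: x0=(-1.9034) x1=(1.5243) x2=(-0.1771)
step 10: x0=(-1.9127) x1=(1.4999) x2=(-0.1471)
step 11: x0=(-1.9215) x1=(1.4750) x2=(-0.1170)
step 12: x0=(-1.9297) x1=(1.4494) x2=(-0.0866)
step 13: x0=(-1.9374) x1=(1.4231) x2=(-0.0558)
step 14: x0=(-1.9445) x1=(1.3961) x2=(-0.0247)
step 15: x0=(-1.9512) x1=(1.3684) x2=(0.0069)
step 16: x0=(-1.9573) x1=(1.3397) x2=(0.0391)
step 17: x0=(-1.9629) x1=(1.3102) x2=(0.0721)

2.0350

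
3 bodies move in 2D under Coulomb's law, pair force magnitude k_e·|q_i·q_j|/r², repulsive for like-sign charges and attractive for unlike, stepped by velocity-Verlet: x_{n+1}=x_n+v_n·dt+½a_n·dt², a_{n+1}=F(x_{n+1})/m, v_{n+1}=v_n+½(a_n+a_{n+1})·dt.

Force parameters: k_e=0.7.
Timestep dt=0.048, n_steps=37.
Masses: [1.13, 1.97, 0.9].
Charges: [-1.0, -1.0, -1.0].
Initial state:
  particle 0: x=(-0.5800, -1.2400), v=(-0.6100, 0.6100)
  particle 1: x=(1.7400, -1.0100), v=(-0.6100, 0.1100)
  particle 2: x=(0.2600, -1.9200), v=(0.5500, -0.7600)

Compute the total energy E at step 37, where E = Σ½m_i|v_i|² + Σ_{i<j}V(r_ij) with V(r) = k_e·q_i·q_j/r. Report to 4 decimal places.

step 0: x0=(-0.5800, -1.2400) x1=(1.7400, -1.0100) x2=(0.2600, -1.9200)
step 1: x0=(-0.6099, -1.2103) x1=(1.7109, -1.0046) x2=(0.2867, -1.9571)
step 2: x0=(-0.6408, -1.1800) x1=(1.6822, -0.9991) x2=(0.3140, -1.9954)
step 3: x0=(-0.6727, -1.1492) x1=(1.6539, -0.9934) x2=(0.3416, -2.0348)
step 4: x0=(-0.7055, -1.1178) x1=(1.6259, -0.9875) x2=(0.3694, -2.0753)
step 5: x0=(-0.7390, -1.0860) x1=(1.5984, -0.9814) x2=(0.3975, -2.1167)
step 6: x0=(-0.7733, -1.0538) x1=(1.5711, -0.9751) x2=(0.4255, -2.1591)
step 7: x0=(-0.8082, -1.0212) x1=(1.5443, -0.9686) x2=(0.4537, -2.2025)
step 8: x0=(-0.8437, -0.9884) x1=(1.5178, -0.9618) x2=(0.4818, -2.2467)
step 9: x0=(-0.8797, -0.9552) x1=(1.4916, -0.9548) x2=(0.5099, -2.2919)
step 10: x0=(-0.9163, -0.9217) x1=(1.4658, -0.9476) x2=(0.5380, -2.3379)
step 11: x0=(-0.9534, -0.8881) x1=(1.4403, -0.9401) x2=(0.5660, -2.3847)
step 12: x0=(-0.9910, -0.8542) x1=(1.4150, -0.9324) x2=(0.5940, -2.4323)
step 13: x0=(-1.0290, -0.8200) x1=(1.3900, -0.9244) x2=(0.6219, -2.4808)
step 14: x0=(-1.0675, -0.7857) x1=(1.3653, -0.9162) x2=(0.6498, -2.5300)
step 15: x0=(-1.1063, -0.7512) x1=(1.3409, -0.9077) x2=(0.6777, -2.5799)
step 16: x0=(-1.1456, -0.7166) x1=(1.3166, -0.8991) x2=(0.7056, -2.6306)
step 17: x0=(-1.1852, -0.6817) x1=(1.2926, -0.8902) x2=(0.7334, -2.6819)
step 18: x0=(-1.2252, -0.6467) x1=(1.2688, -0.8811) x2=(0.7613, -2.7339)
step 19: x0=(-1.2655, -0.6116) x1=(1.2452, -0.8718) x2=(0.7892, -2.7865)
step 20: x0=(-1.3062, -0.5763) x1=(1.2217, -0.8623) x2=(0.8171, -2.8397)
step 21: x0=(-1.3471, -0.5409) x1=(1.1984, -0.8527) x2=(0.8451, -2.8935)
step 22: x0=(-1.3884, -0.5054) x1=(1.1753, -0.8428) x2=(0.8731, -2.9478)
step 23: x0=(-1.4300, -0.4698) x1=(1.1523, -0.8328) x2=(0.9012, -3.0026)
step 24: x0=(-1.4719, -0.4340) x1=(1.1295, -0.8227) x2=(0.9293, -3.0579)
step 25: x0=(-1.5140, -0.3981) x1=(1.1067, -0.8124) x2=(0.9575, -3.1137)
step 26: x0=(-1.5564, -0.3621) x1=(1.0841, -0.8019) x2=(0.9858, -3.1699)
step 27: x0=(-1.5991, -0.3260) x1=(1.0617, -0.7913) x2=(1.0141, -3.2265)
step 28: x0=(-1.6421, -0.2898) x1=(1.0393, -0.7807) x2=(1.0425, -3.2835)
step 29: x0=(-1.6853, -0.2535) x1=(1.0171, -0.7699) x2=(1.0710, -3.3408)
step 30: x0=(-1.7287, -0.2171) x1=(0.9949, -0.7590) x2=(1.0995, -3.3986)
step 31: x0=(-1.7724, -0.1806) x1=(0.9729, -0.7480) x2=(1.1282, -3.4566)
step 32: x0=(-1.8162, -0.1440) x1=(0.9509, -0.7369) x2=(1.1569, -3.5150)
step 33: x0=(-1.8604, -0.1074) x1=(0.9291, -0.7257) x2=(1.1856, -3.5736)
step 34: x0=(-1.9047, -0.0706) x1=(0.9073, -0.7145) x2=(1.2145, -3.6326)
step 35: x0=(-1.9492, -0.0337) x1=(0.8856, -0.7032) x2=(1.2434, -3.6918)
step 36: x0=(-1.9940, 0.0032) x1=(0.8640, -0.6918) x2=(1.2724, -3.7512)
step 37: x0=(-2.0389, 0.0402) x1=(0.8425, -0.6803) x2=(1.3015, -3.8109)
step 0 velocities: v0=(-0.6100, 0.6100) v1=(-0.6100, 0.1100) v2=(0.5500, -0.7600)
step 0: KE=1.1950, PE=1.3509, E=2.5458
step 37 velocities: v0=(-0.9382, 0.7721) v1=(-0.4475, 0.2391) v2=(0.6065, -1.2462)
step 37: KE=1.9521, PE=0.5942, E=2.5463

2.5463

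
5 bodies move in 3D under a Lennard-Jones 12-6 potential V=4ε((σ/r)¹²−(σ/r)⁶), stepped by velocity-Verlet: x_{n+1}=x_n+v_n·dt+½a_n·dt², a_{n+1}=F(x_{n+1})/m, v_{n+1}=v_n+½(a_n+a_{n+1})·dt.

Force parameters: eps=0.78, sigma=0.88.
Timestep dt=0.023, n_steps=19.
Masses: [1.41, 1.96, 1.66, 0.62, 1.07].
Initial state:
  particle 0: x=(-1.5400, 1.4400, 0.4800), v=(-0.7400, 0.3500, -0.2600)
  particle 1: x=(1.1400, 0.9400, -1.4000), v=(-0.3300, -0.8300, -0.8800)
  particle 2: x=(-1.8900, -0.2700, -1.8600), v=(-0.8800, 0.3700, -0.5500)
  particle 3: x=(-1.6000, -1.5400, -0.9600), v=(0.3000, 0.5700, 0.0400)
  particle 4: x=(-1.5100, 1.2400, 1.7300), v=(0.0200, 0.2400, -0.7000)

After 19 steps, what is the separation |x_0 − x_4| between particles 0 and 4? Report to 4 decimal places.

0.9148

step 0: x0=(-1.5400, 1.4400, 0.4800) x1=(1.1400, 0.9400, -1.4000) x2=(-1.8900, -0.2700, -1.8600) x3=(-1.6000, -1.5400, -0.9600) x4=(-1.5100, 1.2400, 1.7300)
step 1: x0=(-1.5570, 1.4480, 0.4743) x1=(1.1324, 0.9209, -1.4202) x2=(-1.9102, -0.2615, -1.8726) x3=(-1.5931, -1.5268, -0.9592) x4=(-1.5095, 1.2456, 1.7136)
step 2: x0=(-1.5740, 1.4559, 0.4690) x1=(1.1248, 0.9018, -1.4405) x2=(-1.9304, -0.2531, -1.8852) x3=(-1.5863, -1.5133, -0.9585) x4=(-1.5091, 1.2512, 1.6965)
step 3: x0=(-1.5910, 1.4638, 0.4643) x1=(1.1172, 0.8827, -1.4607) x2=(-1.9506, -0.2448, -1.8977) x3=(-1.5795, -1.4997, -0.9579) x4=(-1.5087, 1.2570, 1.6788)
step 4: x0=(-1.6079, 1.4715, 0.4601) x1=(1.1096, 0.8636, -1.4810) x2=(-1.9708, -0.2366, -1.9101) x3=(-1.5728, -1.4858, -0.9575) x4=(-1.5084, 1.2629, 1.6603)
step 5: x0=(-1.6248, 1.4792, 0.4565) x1=(1.1020, 0.8445, -1.5012) x2=(-1.9909, -0.2284, -1.9225) x3=(-1.5662, -1.4718, -0.9573) x4=(-1.5081, 1.2690, 1.6411)
step 6: x0=(-1.6416, 1.4867, 0.4534) x1=(1.0944, 0.8255, -1.5214) x2=(-2.0111, -0.2203, -1.9349) x3=(-1.5596, -1.4576, -0.9572) x4=(-1.5079, 1.2752, 1.6211)
step 7: x0=(-1.6584, 1.4941, 0.4510) x1=(1.0868, 0.8064, -1.5417) x2=(-2.0311, -0.2122, -1.9472) x3=(-1.5531, -1.4432, -0.9572) x4=(-1.5078, 1.2815, 1.6003)
step 8: x0=(-1.6750, 1.5014, 0.4493) x1=(1.0792, 0.7873, -1.5619) x2=(-2.0512, -0.2043, -1.9594) x3=(-1.5466, -1.4287, -0.9573) x4=(-1.5078, 1.2880, 1.5786)
step 9: x0=(-1.6916, 1.5086, 0.4482) x1=(1.0716, 0.7682, -1.5821) x2=(-2.0713, -0.1963, -1.9716) x3=(-1.5402, -1.4140, -0.9576) x4=(-1.5079, 1.2946, 1.5560)
step 10: x0=(-1.7080, 1.5156, 0.4478) x1=(1.0640, 0.7491, -1.6024) x2=(-2.0913, -0.1884, -1.9837) x3=(-1.5338, -1.3992, -0.9579) x4=(-1.5082, 1.3015, 1.5324)
step 11: x0=(-1.7243, 1.5225, 0.4483) x1=(1.0564, 0.7300, -1.6226) x2=(-2.1113, -0.1806, -1.9958) x3=(-1.5275, -1.3842, -0.9584) x4=(-1.5087, 1.3085, 1.5078)
step 12: x0=(-1.7405, 1.5292, 0.4494) x1=(1.0488, 0.7109, -1.6429) x2=(-2.1313, -0.1728, -2.0079) x3=(-1.5213, -1.3691, -0.9590) x4=(-1.5094, 1.3158, 1.4823)
step 13: x0=(-1.7565, 1.5358, 0.4513) x1=(1.0412, 0.6918, -1.6631) x2=(-2.1512, -0.1651, -2.0199) x3=(-1.5151, -1.3538, -0.9597) x4=(-1.5103, 1.3232, 1.4557)
step 14: x0=(-1.7723, 1.5422, 0.4540) x1=(1.0336, 0.6727, -1.6833) x2=(-2.1712, -0.1574, -2.0319) x3=(-1.5090, -1.3385, -0.9605) x4=(-1.5114, 1.3309, 1.4283)
step 15: x0=(-1.7879, 1.5485, 0.4571) x1=(1.0260, 0.6536, -1.7036) x2=(-2.1911, -0.1497, -2.0439) x3=(-1.5030, -1.3230, -0.9614) x4=(-1.5128, 1.3387, 1.4000)
step 16: x0=(-1.8035, 1.5547, 0.4606) x1=(1.0184, 0.6345, -1.7238) x2=(-2.2109, -0.1421, -2.0558) x3=(-1.4970, -1.3075, -0.9624) x4=(-1.5142, 1.3465, 1.3715)
step 17: x0=(-1.8191, 1.5610, 0.4638) x1=(1.0108, 0.6154, -1.7440) x2=(-2.2308, -0.1345, -2.0676) x3=(-1.4911, -1.2918, -0.9635) x4=(-1.5155, 1.3544, 1.3431)
step 18: x0=(-1.8351, 1.5675, 0.4661) x1=(1.0032, 0.5963, -1.7643) x2=(-2.2506, -0.1269, -2.0795) x3=(-1.4852, -1.2761, -0.9647) x4=(-1.5164, 1.3619, 1.3162)
step 19: x0=(-1.8519, 1.5745, 0.4662) x1=(0.9956, 0.5772, -1.7845) x2=(-2.2705, -0.1194, -2.0913) x3=(-1.4794, -1.2602, -0.9659) x4=(-1.5163, 1.3687, 1.2920)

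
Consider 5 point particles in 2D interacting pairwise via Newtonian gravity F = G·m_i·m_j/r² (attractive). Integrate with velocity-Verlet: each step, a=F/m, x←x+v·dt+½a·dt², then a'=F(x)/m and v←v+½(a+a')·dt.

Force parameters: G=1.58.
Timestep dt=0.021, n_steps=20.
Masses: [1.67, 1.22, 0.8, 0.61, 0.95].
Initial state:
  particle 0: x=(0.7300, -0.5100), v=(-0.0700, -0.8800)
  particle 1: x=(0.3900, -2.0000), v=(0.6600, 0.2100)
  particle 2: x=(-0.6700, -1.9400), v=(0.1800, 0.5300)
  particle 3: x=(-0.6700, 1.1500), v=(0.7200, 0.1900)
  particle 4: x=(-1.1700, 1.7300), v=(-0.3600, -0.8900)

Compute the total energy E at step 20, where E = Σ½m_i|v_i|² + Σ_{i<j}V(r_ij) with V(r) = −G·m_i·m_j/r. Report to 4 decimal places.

step 0: x0=(0.7300, -0.5100) x1=(0.3900, -2.0000) x2=(-0.6700, -1.9400) x3=(-0.6700, 1.1500) x4=(-1.1700, 1.7300)
step 1: x0=(0.7284, -0.5286) x1=(0.4037, -1.9953) x2=(-0.6657, -1.9287) x3=(-0.6552, 1.1543) x4=(-1.1773, 1.7109)
step 2: x0=(0.7265, -0.5476) x1=(0.4169, -1.9900) x2=(-0.6605, -1.9172) x3=(-0.6409, 1.1590) x4=(-1.1839, 1.6912)
step 3: x0=(0.7243, -0.5670) x1=(0.4298, -1.9840) x2=(-0.6544, -1.9054) x3=(-0.6273, 1.1643) x4=(-1.1899, 1.6707)
step 4: x0=(0.7218, -0.5867) x1=(0.4422, -1.9775) x2=(-0.6473, -1.8934) x3=(-0.6144, 1.1700) x4=(-1.1953, 1.6495)
step 5: x0=(0.7190, -0.6068) x1=(0.4543, -1.9702) x2=(-0.6393, -1.8811) x3=(-0.6022, 1.1761) x4=(-1.1999, 1.6276)
step 6: x0=(0.7159, -0.6273) x1=(0.4660, -1.9622) x2=(-0.6304, -1.8685) x3=(-0.5908, 1.1826) x4=(-1.2039, 1.6051)
step 7: x0=(0.7125, -0.6483) x1=(0.4774, -1.9535) x2=(-0.6205, -1.8557) x3=(-0.5802, 1.1894) x4=(-1.2071, 1.5820)
step 8: x0=(0.7088, -0.6697) x1=(0.4884, -1.9440) x2=(-0.6096, -1.8425) x3=(-0.5705, 1.1966) x4=(-1.2095, 1.5583)
step 9: x0=(0.7048, -0.6916) x1=(0.4990, -1.9337) x2=(-0.5978, -1.8291) x3=(-0.5617, 1.2041) x4=(-1.2111, 1.5339)
step 10: x0=(0.7005, -0.7141) x1=(0.5092, -1.9226) x2=(-0.5850, -1.8154) x3=(-0.5538, 1.2118) x4=(-1.2118, 1.5090)
step 11: x0=(0.6958, -0.7371) x1=(0.5191, -1.9106) x2=(-0.5712, -1.8014) x3=(-0.5470, 1.2197) x4=(-1.2117, 1.4836)
step 12: x0=(0.6908, -0.7607) x1=(0.5286, -1.8976) x2=(-0.5564, -1.7871) x3=(-0.5413, 1.2278) x4=(-1.2107, 1.4577)
step 13: x0=(0.6854, -0.7850) x1=(0.5377, -1.8837) x2=(-0.5405, -1.7725) x3=(-0.5366, 1.2360) x4=(-1.2088, 1.4313)
step 14: x0=(0.6797, -0.8099) x1=(0.5464, -1.8687) x2=(-0.5236, -1.7575) x3=(-0.5331, 1.2442) x4=(-1.2059, 1.4044)
step 15: x0=(0.6736, -0.8357) x1=(0.5548, -1.8525) x2=(-0.5056, -1.7422) x3=(-0.5308, 1.2525) x4=(-1.2020, 1.3771)
step 16: x0=(0.6671, -0.8622) x1=(0.5627, -1.8351) x2=(-0.4864, -1.7266) x3=(-0.5298, 1.2607) x4=(-1.1971, 1.3494)
step 17: x0=(0.6602, -0.8897) x1=(0.5703, -1.8164) x2=(-0.4660, -1.7106) x3=(-0.5302, 1.2688) x4=(-1.1911, 1.3214)
step 18: x0=(0.6530, -0.9182) x1=(0.5774, -1.7962) x2=(-0.4444, -1.6942) x3=(-0.5319, 1.2767) x4=(-1.1841, 1.2931)
step 19: x0=(0.6453, -0.9479) x1=(0.5841, -1.7743) x2=(-0.4214, -1.6774) x3=(-0.5350, 1.2843) x4=(-1.1759, 1.2645)
step 20: x0=(0.6371, -0.9788) x1=(0.5903, -1.7507) x2=(-0.3971, -1.6601) x3=(-0.5397, 1.2916) x4=(-1.1665, 1.2358)
step 0 velocities: v0=(-0.0700, -0.8800) v1=(0.6600, 0.2100) v2=(0.1800, 0.5300) v3=(0.7200, 0.1900) v4=(-0.3600, -0.8900)
step 0: KE=1.6756, PE=-8.7843, E=-7.1087
step 20 velocities: v0=(-0.3997, -1.5098) v1=(0.2851, 1.1763) v2=(1.1932, 0.8321) v3=(-0.2577, 0.3367) v4=(0.4756, -1.3724)
step 20: KE=4.8337, PE=-11.9372, E=-7.1035

-7.1035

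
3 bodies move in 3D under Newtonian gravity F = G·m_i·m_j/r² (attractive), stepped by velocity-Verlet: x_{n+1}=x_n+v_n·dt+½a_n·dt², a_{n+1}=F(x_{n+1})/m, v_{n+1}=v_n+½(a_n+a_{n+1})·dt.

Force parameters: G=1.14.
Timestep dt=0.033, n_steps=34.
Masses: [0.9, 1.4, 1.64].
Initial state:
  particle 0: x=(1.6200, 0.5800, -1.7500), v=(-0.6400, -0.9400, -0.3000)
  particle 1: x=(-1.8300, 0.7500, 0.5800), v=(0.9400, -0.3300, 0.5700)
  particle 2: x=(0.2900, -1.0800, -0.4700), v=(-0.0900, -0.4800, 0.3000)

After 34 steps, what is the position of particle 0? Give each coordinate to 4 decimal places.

step 0: x0=(1.6200, 0.5800, -1.7500) x1=(-1.8300, 0.7500, 0.5800) x2=(0.2900, -1.0800, -0.4700)
step 1: x0=(1.5988, 0.5489, -1.7598) x1=(-1.7989, 0.7390, 0.5988) x2=(0.2870, -1.0957, -0.4601)
step 2: x0=(1.5772, 0.5175, -1.7693) x1=(-1.7675, 0.7279, 0.6174) x2=(0.2840, -1.1112, -0.4503)
step 3: x0=(1.5555, 0.4860, -1.7787) x1=(-1.7360, 0.7167, 0.6359) x2=(0.2809, -1.1264, -0.4404)
step 4: x0=(1.5334, 0.4542, -1.7877) x1=(-1.7042, 0.7053, 0.6543) x2=(0.2778, -1.1414, -0.4306)
step 5: x0=(1.5112, 0.4222, -1.7965) x1=(-1.6722, 0.6937, 0.6725) x2=(0.2746, -1.1561, -0.4208)
step 6: x0=(1.4886, 0.3900, -1.8051) x1=(-1.6400, 0.6820, 0.6907) x2=(0.2714, -1.1706, -0.4111)
step 7: x0=(1.4658, 0.3576, -1.8134) x1=(-1.6076, 0.6701, 0.7086) x2=(0.2682, -1.1848, -0.4014)
step 8: x0=(1.4427, 0.3249, -1.8214) x1=(-1.5749, 0.6581, 0.7265) x2=(0.2649, -1.1988, -0.3917)
step 9: x0=(1.4194, 0.2920, -1.8291) x1=(-1.5421, 0.6458, 0.7442) x2=(0.2616, -1.2125, -0.3820)
step 10: x0=(1.3958, 0.2590, -1.8366) x1=(-1.5090, 0.6334, 0.7617) x2=(0.2582, -1.2259, -0.3724)
step 11: x0=(1.3720, 0.2257, -1.8437) x1=(-1.4757, 0.6209, 0.7791) x2=(0.2548, -1.2391, -0.3628)
step 12: x0=(1.3479, 0.1922, -1.8506) x1=(-1.4422, 0.6081, 0.7964) x2=(0.2513, -1.2520, -0.3532)
step 13: x0=(1.3236, 0.1585, -1.8571) x1=(-1.4085, 0.5952, 0.8134) x2=(0.2478, -1.2646, -0.3437)
step 14: x0=(1.2989, 0.1245, -1.8633) x1=(-1.3745, 0.5820, 0.8304) x2=(0.2443, -1.2769, -0.3342)
step 15: x0=(1.2741, 0.0904, -1.8692) x1=(-1.3404, 0.5687, 0.8471) x2=(0.2407, -1.2889, -0.3248)
step 16: x0=(1.2490, 0.0560, -1.8747) x1=(-1.3060, 0.5552, 0.8637) x2=(0.2370, -1.3007, -0.3153)
step 17: x0=(1.2236, 0.0215, -1.8799) x1=(-1.2714, 0.5414, 0.8801) x2=(0.2333, -1.3122, -0.3060)
step 18: x0=(1.1980, -0.0133, -1.8847) x1=(-1.2366, 0.5275, 0.8962) x2=(0.2296, -1.3233, -0.2966)
step 19: x0=(1.1721, -0.0483, -1.8892) x1=(-1.2016, 0.5133, 0.9123) x2=(0.2258, -1.3342, -0.2873)
step 20: x0=(1.1460, -0.0835, -1.8932) x1=(-1.1664, 0.4989, 0.9281) x2=(0.2220, -1.3448, -0.2780)
step 21: x0=(1.1197, -0.1189, -1.8969) x1=(-1.1309, 0.4843, 0.9437) x2=(0.2181, -1.3550, -0.2688)
step 22: x0=(1.0931, -0.1545, -1.9002) x1=(-1.0953, 0.4695, 0.9591) x2=(0.2142, -1.3650, -0.2596)
step 23: x0=(1.0663, -0.1903, -1.9031) x1=(-1.0594, 0.4544, 0.9743) x2=(0.2102, -1.3746, -0.2505)
step 24: x0=(1.0392, -0.2263, -1.9056) x1=(-1.0233, 0.4391, 0.9892) x2=(0.2062, -1.3840, -0.2414)
step 25: x0=(1.0119, -0.2625, -1.9076) x1=(-0.9871, 0.4235, 1.0040) x2=(0.2022, -1.3930, -0.2323)
step 26: x0=(0.9843, -0.2989, -1.9092) x1=(-0.9506, 0.4077, 1.0185) x2=(0.1981, -1.4016, -0.2233)
step 27: x0=(0.9565, -0.3355, -1.9104) x1=(-0.9139, 0.3916, 1.0328) x2=(0.1939, -1.4100, -0.2143)
step 28: x0=(0.9285, -0.3723, -1.9111) x1=(-0.8770, 0.3753, 1.0468) x2=(0.1897, -1.4180, -0.2054)
step 29: x0=(0.9003, -0.4092, -1.9113) x1=(-0.8400, 0.3587, 1.0606) x2=(0.1855, -1.4257, -0.1965)
step 30: x0=(0.8718, -0.4464, -1.9110) x1=(-0.8027, 0.3418, 1.0741) x2=(0.1812, -1.4330, -0.1877)
step 31: x0=(0.8432, -0.4838, -1.9103) x1=(-0.7653, 0.3246, 1.0874) x2=(0.1769, -1.4400, -0.1789)
step 32: x0=(0.8143, -0.5213, -1.9090) x1=(-0.7276, 0.3071, 1.1004) x2=(0.1726, -1.4467, -0.1702)
step 33: x0=(0.7852, -0.5590, -1.9072) x1=(-0.6898, 0.2894, 1.1131) x2=(0.1682, -1.4530, -0.1615)
step 34: x0=(0.7559, -0.5969, -1.9049) x1=(-0.6518, 0.2713, 1.1255) x2=(0.1637, -1.4589, -0.1528)

(0.7559, -0.5969, -1.9049)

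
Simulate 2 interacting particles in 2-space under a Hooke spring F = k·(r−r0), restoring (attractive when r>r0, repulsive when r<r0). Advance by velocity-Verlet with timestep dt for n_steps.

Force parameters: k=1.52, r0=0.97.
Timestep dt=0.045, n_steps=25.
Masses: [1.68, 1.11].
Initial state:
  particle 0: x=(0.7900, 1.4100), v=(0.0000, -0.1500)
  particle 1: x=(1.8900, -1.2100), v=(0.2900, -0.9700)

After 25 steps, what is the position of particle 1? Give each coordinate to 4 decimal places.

step 0: x0=(0.7900, 1.4100) x1=(1.8900, -1.2100)
step 1: x0=(0.7907, 1.4017) x1=(1.9020, -1.2513)
step 2: x0=(0.7927, 1.3901) x1=(1.9120, -1.2876)
step 3: x0=(0.7961, 1.3753) x1=(1.9200, -1.3191)
step 4: x0=(0.8008, 1.3572) x1=(1.9258, -1.3455)
step 5: x0=(0.8069, 1.3358) x1=(1.9296, -1.3670)
step 6: x0=(0.8144, 1.3110) x1=(1.9313, -1.3834)
step 7: x0=(0.8233, 1.2830) x1=(1.9309, -1.3948)
step 8: x0=(0.8335, 1.2517) x1=(1.9285, -1.4013)
step 9: x0=(0.8451, 1.2172) x1=(1.9241, -1.4030)
step 10: x0=(0.8579, 1.1795) x1=(1.9177, -1.3998)
step 11: x0=(0.8721, 1.1388) x1=(1.9093, -1.3920)
step 12: x0=(0.8874, 1.0950) x1=(1.8992, -1.3797)
step 13: x0=(0.9039, 1.0484) x1=(1.8872, -1.3629)
step 14: x0=(0.9216, 0.9990) x1=(1.8735, -1.3420)
step 15: x0=(0.9403, 0.9469) x1=(1.8582, -1.3171)
step 16: x0=(0.9601, 0.8924) x1=(1.8414, -1.2884)
step 17: x0=(0.9808, 0.8355) x1=(1.8231, -1.2562)
step 18: x0=(1.0023, 0.7764) x1=(1.8035, -1.2206)
step 19: x0=(1.0247, 0.7153) x1=(1.7827, -1.1820)
step 20: x0=(1.0478, 0.6524) x1=(1.7608, -1.1407)
step 21: x0=(1.0716, 0.5878) x1=(1.7379, -1.0968)
step 22: x0=(1.0959, 0.5219) x1=(1.7141, -1.0508)
step 23: x0=(1.1207, 0.4546) x1=(1.6896, -1.0030)
step 24: x0=(1.1459, 0.3864) x1=(1.6645, -0.9536)
step 25: x0=(1.1714, 0.3174) x1=(1.6390, -0.9030)

(1.6390, -0.9030)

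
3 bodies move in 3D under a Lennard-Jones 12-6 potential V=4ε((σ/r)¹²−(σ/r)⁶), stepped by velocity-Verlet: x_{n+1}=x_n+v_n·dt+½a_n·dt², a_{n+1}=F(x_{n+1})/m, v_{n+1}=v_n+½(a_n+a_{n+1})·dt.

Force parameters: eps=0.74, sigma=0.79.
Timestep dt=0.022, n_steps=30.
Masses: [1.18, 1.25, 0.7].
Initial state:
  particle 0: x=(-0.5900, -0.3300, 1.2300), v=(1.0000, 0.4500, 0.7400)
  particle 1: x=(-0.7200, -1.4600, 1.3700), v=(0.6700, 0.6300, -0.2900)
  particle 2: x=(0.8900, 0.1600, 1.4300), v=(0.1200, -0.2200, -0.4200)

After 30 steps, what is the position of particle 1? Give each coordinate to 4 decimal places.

(-0.2425, -0.8273, 1.1709)

step 0: x0=(-0.5900, -0.3300, 1.2300) x1=(-0.7200, -1.4600, 1.3700) x2=(0.8900, 0.1600, 1.4300)
step 1: x0=(-0.5680, -0.3204, 1.2463) x1=(-0.7052, -1.4459, 1.3636) x2=(0.8926, 0.1551, 1.4208)
step 2: x0=(-0.5460, -0.3112, 1.2627) x1=(-0.6904, -1.4313, 1.3571) x2=(0.8950, 0.1502, 1.4115)
step 3: x0=(-0.5240, -0.3026, 1.2791) x1=(-0.6755, -1.4161, 1.3506) x2=(0.8973, 0.1453, 1.4022)
step 4: x0=(-0.5019, -0.2946, 1.2956) x1=(-0.6605, -1.4004, 1.3441) x2=(0.8994, 0.1402, 1.3929)
step 5: x0=(-0.4798, -0.2871, 1.3121) x1=(-0.6454, -1.3841, 1.3375) x2=(0.9014, 0.1351, 1.3836)
step 6: x0=(-0.4578, -0.2802, 1.3287) x1=(-0.6302, -1.3672, 1.3309) x2=(0.9031, 0.1300, 1.3743)
step 7: x0=(-0.4356, -0.2739, 1.3452) x1=(-0.6150, -1.3497, 1.3243) x2=(0.9046, 0.1247, 1.3650)
step 8: x0=(-0.4135, -0.2683, 1.3618) x1=(-0.5996, -1.3316, 1.3178) x2=(0.9058, 0.1194, 1.3556)
step 9: x0=(-0.3913, -0.2633, 1.3783) x1=(-0.5841, -1.3127, 1.3112) x2=(0.9067, 0.1140, 1.3463)
step 10: x0=(-0.3690, -0.2590, 1.3947) x1=(-0.5684, -1.2932, 1.3047) x2=(0.9073, 0.1085, 1.3370)
step 11: x0=(-0.3467, -0.2554, 1.4111) x1=(-0.5527, -1.2730, 1.2983) x2=(0.9075, 0.1028, 1.3277)
step 12: x0=(-0.3243, -0.2525, 1.4274) x1=(-0.5367, -1.2520, 1.2919) x2=(0.9073, 0.0971, 1.3184)
step 13: x0=(-0.3018, -0.2504, 1.4435) x1=(-0.5206, -1.2302, 1.2857) x2=(0.9066, 0.0911, 1.3092)
step 14: x0=(-0.2792, -0.2490, 1.4595) x1=(-0.5043, -1.2075, 1.2796) x2=(0.9054, 0.0851, 1.3000)
step 15: x0=(-0.2565, -0.2484, 1.4752) x1=(-0.4877, -1.1841, 1.2736) x2=(0.9037, 0.0788, 1.2909)
step 16: x0=(-0.2336, -0.2486, 1.4908) x1=(-0.4710, -1.1598, 1.2678) x2=(0.9013, 0.0724, 1.2819)
step 17: x0=(-0.2106, -0.2496, 1.5060) x1=(-0.4540, -1.1347, 1.2622) x2=(0.8982, 0.0657, 1.2730)
step 18: x0=(-0.1873, -0.2512, 1.5209) x1=(-0.4368, -1.1088, 1.2569) x2=(0.8944, 0.0588, 1.2642)
step 19: x0=(-0.1638, -0.2533, 1.5355) x1=(-0.4194, -1.0823, 1.2517) x2=(0.8897, 0.0516, 1.2557)
step 20: x0=(-0.1399, -0.2558, 1.5498) x1=(-0.4018, -1.0552, 1.2467) x2=(0.8840, 0.0442, 1.2474)
step 21: x0=(-0.1155, -0.2583, 1.5638) x1=(-0.3842, -1.0280, 1.2417) x2=(0.8774, 0.0364, 1.2394)
step 22: x0=(-0.0903, -0.2603, 1.5778) x1=(-0.3666, -1.0010, 1.2366) x2=(0.8695, 0.0282, 1.2317)
step 23: x0=(-0.0641, -0.2613, 1.5919) x1=(-0.3492, -0.9748, 1.2312) x2=(0.8604, 0.0196, 1.2244)
step 24: x0=(-0.0366, -0.2606, 1.6064) x1=(-0.3323, -0.9499, 1.2251) x2=(0.8500, 0.0105, 1.2177)
step 25: x0=(-0.0075, -0.2579, 1.6216) x1=(-0.3161, -0.9266, 1.2180) x2=(0.8380, 0.0009, 1.2116)
step 26: x0=(0.0232, -0.2531, 1.6374) x1=(-0.3006, -0.9050, 1.2099) x2=(0.8246, -0.0092, 1.2061)
step 27: x0=(0.0554, -0.2466, 1.6540) x1=(-0.2858, -0.8847, 1.2009) x2=(0.8099, -0.0198, 1.2012)
step 28: x0=(0.0885, -0.2389, 1.6710) x1=(-0.2713, -0.8654, 1.1911) x2=(0.7942, -0.0307, 1.1968)
step 29: x0=(0.1216, -0.2308, 1.6885) x1=(-0.2569, -0.8463, 1.1810) x2=(0.7789, -0.0418, 1.1920)
step 30: x0=(0.1533, -0.2230, 1.7073) x1=(-0.2425, -0.8273, 1.1709) x2=(0.7657, -0.0523, 1.1853)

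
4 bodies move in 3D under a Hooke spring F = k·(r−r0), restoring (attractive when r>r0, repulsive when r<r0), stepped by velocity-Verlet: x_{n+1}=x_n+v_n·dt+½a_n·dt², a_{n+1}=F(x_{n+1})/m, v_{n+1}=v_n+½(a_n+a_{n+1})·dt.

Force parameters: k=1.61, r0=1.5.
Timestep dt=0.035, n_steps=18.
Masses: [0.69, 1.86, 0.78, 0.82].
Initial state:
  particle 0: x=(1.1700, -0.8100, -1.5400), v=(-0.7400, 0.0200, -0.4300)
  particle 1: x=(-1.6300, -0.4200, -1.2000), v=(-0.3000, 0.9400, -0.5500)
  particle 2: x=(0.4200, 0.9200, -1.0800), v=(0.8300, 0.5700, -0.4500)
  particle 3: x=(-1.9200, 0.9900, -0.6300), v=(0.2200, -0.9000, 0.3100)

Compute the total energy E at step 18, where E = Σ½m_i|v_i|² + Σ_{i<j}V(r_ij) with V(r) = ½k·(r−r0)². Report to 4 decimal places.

9.1365

step 0: x0=(1.1700, -0.8100, -1.5400) x1=(-1.6300, -0.4200, -1.2000) x2=(0.4200, 0.9200, -1.0800) x3=(-1.9200, 0.9900, -0.6300)
step 1: x0=(1.1393, -0.8069, -1.5539) x1=(-1.6394, -0.3869, -1.2193) x2=(0.4472, 0.9388, -1.0957) x3=(-1.9090, 0.9571, -0.6200)
step 2: x0=(1.0994, -0.7992, -1.5655) x1=(-1.6465, -0.3535, -1.2387) x2=(0.4704, 0.9554, -1.1114) x3=(-1.8916, 0.9218, -0.6118)
step 3: x0=(1.0504, -0.7870, -1.5748) x1=(-1.6514, -0.3197, -1.2583) x2=(0.4896, 0.9696, -1.1270) x3=(-1.8679, 0.8841, -0.6053)
step 4: x0=(0.9928, -0.7704, -1.5818) x1=(-1.6540, -0.2858, -1.2780) x2=(0.5046, 0.9815, -1.1424) x3=(-1.8381, 0.8445, -0.6005)
step 5: x0=(0.9271, -0.7495, -1.5866) x1=(-1.6544, -0.2517, -1.2979) x2=(0.5155, 0.9911, -1.1577) x3=(-1.8024, 0.8032, -0.5972)
step 6: x0=(0.8536, -0.7248, -1.5893) x1=(-1.6527, -0.2175, -1.3179) x2=(0.5222, 0.9984, -1.1727) x3=(-1.7611, 0.7605, -0.5955)
step 7: x0=(0.7731, -0.6963, -1.5900) x1=(-1.6490, -0.1833, -1.3383) x2=(0.5247, 1.0036, -1.1876) x3=(-1.7145, 0.7166, -0.5952)
step 8: x0=(0.6862, -0.6645, -1.5887) x1=(-1.6433, -0.1490, -1.3589) x2=(0.5231, 1.0067, -1.2023) x3=(-1.6631, 0.6719, -0.5960)
step 9: x0=(0.5934, -0.6297, -1.5858) x1=(-1.6357, -0.1147, -1.3797) x2=(0.5175, 1.0078, -1.2167) x3=(-1.6071, 0.6266, -0.5979)
step 10: x0=(0.4957, -0.5923, -1.5812) x1=(-1.6265, -0.0805, -1.4010) x2=(0.5081, 1.0071, -1.2308) x3=(-1.5470, 0.5810, -0.6006)
step 11: x0=(0.3936, -0.5527, -1.5753) x1=(-1.6158, -0.0464, -1.4226) x2=(0.4950, 1.0046, -1.2446) x3=(-1.4833, 0.5352, -0.6040)
step 12: x0=(0.2879, -0.5112, -1.5681) x1=(-1.6037, -0.0123, -1.4445) x2=(0.4784, 1.0006, -1.2582) x3=(-1.4164, 0.4894, -0.6076)
step 13: x0=(0.1795, -0.4683, -1.5600) x1=(-1.5905, 0.0218, -1.4669) x2=(0.4587, 0.9952, -1.2716) x3=(-1.3466, 0.4438, -0.6115)
step 14: x0=(0.0690, -0.4245, -1.5511) x1=(-1.5763, 0.0559, -1.4897) x2=(0.4360, 0.9885, -1.2847) x3=(-1.2745, 0.3986, -0.6152)
step 15: x0=(-0.0428, -0.3801, -1.5417) x1=(-1.5613, 0.0901, -1.5130) x2=(0.4107, 0.9808, -1.2976) x3=(-1.2006, 0.3537, -0.6186)
step 16: x0=(-0.1552, -0.3356, -1.5321) x1=(-1.5458, 0.1245, -1.5366) x2=(0.3831, 0.9722, -1.3103) x3=(-1.1252, 0.3093, -0.6214)
step 17: x0=(-0.2675, -0.2913, -1.5225) x1=(-1.5300, 0.1590, -1.5606) x2=(0.3536, 0.9628, -1.3229) x3=(-1.0488, 0.2653, -0.6235)
step 18: x0=(-0.3792, -0.2476, -1.5134) x1=(-1.5140, 0.1937, -1.5850) x2=(0.3224, 0.9529, -1.3353) x3=(-0.9717, 0.2219, -0.6245)
step 0 velocities: v0=(-0.7400, 0.0200, -0.4300) v1=(-0.3000, 0.9400, -0.5500) v2=(0.8300, 0.5700, -0.4500) v3=(0.2200, -0.9000, 0.3100)
step 0: KE=2.3053, PE=6.8393, E=9.1446
step 18 velocities: v0=(-3.1753, 1.2356, 0.2517) v1=(0.4576, 0.9969, -0.7009) v2=(-0.9104, -0.2898, -0.3561) v3=(2.2063, -1.2341, -0.0107)
step 18: KE=8.6285, PE=0.5080, E=9.1365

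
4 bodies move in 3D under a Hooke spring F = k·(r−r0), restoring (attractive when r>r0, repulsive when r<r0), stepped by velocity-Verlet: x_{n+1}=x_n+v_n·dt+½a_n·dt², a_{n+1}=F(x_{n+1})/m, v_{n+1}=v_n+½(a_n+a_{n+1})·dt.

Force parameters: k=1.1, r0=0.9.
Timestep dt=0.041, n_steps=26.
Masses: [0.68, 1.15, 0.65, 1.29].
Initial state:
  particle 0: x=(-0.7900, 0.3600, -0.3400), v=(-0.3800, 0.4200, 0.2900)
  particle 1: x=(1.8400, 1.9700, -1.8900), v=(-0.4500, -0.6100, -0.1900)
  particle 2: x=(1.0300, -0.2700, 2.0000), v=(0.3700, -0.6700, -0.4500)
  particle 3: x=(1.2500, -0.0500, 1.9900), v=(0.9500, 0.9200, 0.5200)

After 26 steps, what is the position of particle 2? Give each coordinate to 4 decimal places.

(0.9892, 0.5348, -1.0222)

step 0: x0=(-0.7900, 0.3600, -0.3400) x1=(1.8400, 1.9700, -1.8900) x2=(1.0300, -0.2700, 2.0000) x3=(1.2500, -0.0500, 1.9900)
step 1: x0=(-0.7992, 0.3778, -0.3252) x1=(1.8191, 1.9413, -1.8919) x2=(1.0437, -0.2949, 1.9748) x3=(1.2885, -0.0106, 2.0079)
step 2: x0=(-0.7956, 0.3968, -0.3046) x1=(1.7934, 1.9054, -1.8819) x2=(1.0545, -0.3144, 1.9360) x3=(1.3260, 0.0319, 2.0190)
step 3: x0=(-0.7792, 0.4167, -0.2783) x1=(1.7631, 1.8624, -1.8602) x2=(1.0625, -0.3285, 1.8839) x3=(1.3623, 0.0775, 2.0235)
step 4: x0=(-0.7501, 0.4373, -0.2467) x1=(1.7284, 1.8127, -1.8270) x2=(1.0679, -0.3370, 1.8188) x3=(1.3971, 0.1259, 2.0213)
step 5: x0=(-0.7086, 0.4587, -0.2099) x1=(1.6896, 1.7565, -1.7824) x2=(1.0707, -0.3398, 1.7411) x3=(1.4303, 0.1768, 2.0126)
step 6: x0=(-0.6550, 0.4805, -0.1683) x1=(1.6469, 1.6942, -1.7267) x2=(1.0712, -0.3369, 1.6517) x3=(1.4618, 0.2300, 1.9975)
step 7: x0=(-0.5899, 0.5028, -0.1222) x1=(1.6007, 1.6262, -1.6605) x2=(1.0695, -0.3282, 1.5512) x3=(1.4915, 0.2852, 1.9762)
step 8: x0=(-0.5138, 0.5253, -0.0722) x1=(1.5512, 1.5528, -1.5841) x2=(1.0659, -0.3139, 1.4406) x3=(1.5192, 0.3422, 1.9488)
step 9: x0=(-0.4276, 0.5479, -0.0186) x1=(1.4989, 1.4747, -1.4982) x2=(1.0607, -0.2940, 1.3210) x3=(1.5450, 0.4006, 1.9155)
step 10: x0=(-0.3319, 0.5705, 0.0380) x1=(1.4441, 1.3922, -1.4033) x2=(1.0540, -0.2688, 1.1936) x3=(1.5686, 0.4601, 1.8766)
step 11: x0=(-0.2277, 0.5931, 0.0972) x1=(1.3872, 1.3058, -1.3000) x2=(1.0463, -0.2385, 1.0594) x3=(1.5903, 0.5206, 1.8323)
step 12: x0=(-0.1159, 0.6157, 0.1584) x1=(1.3286, 1.2162, -1.1892) x2=(1.0378, -0.2034, 0.9199) x3=(1.6098, 0.5816, 1.7829)
step 13: x0=(0.0023, 0.6381, 0.2212) x1=(1.2688, 1.1238, -1.0716) x2=(1.0289, -0.1641, 0.7763) x3=(1.6273, 0.6430, 1.7287)
step 14: x0=(0.1260, 0.6604, 0.2852) x1=(1.2080, 1.0292, -0.9480) x2=(1.0200, -0.1209, 0.6299) x3=(1.6427, 0.7044, 1.6699)
step 15: x0=(0.2541, 0.6826, 0.3500) x1=(1.1467, 0.9330, -0.8194) x2=(1.0113, -0.0744, 0.4819) x3=(1.6561, 0.7657, 1.6069)
step 16: x0=(0.3854, 0.7049, 0.4154) x1=(1.0853, 0.8358, -0.6865) x2=(1.0032, -0.0252, 0.3336) x3=(1.6677, 0.8265, 1.5402)
step 17: x0=(0.5191, 0.7274, 0.4812) x1=(1.0240, 0.7380, -0.5504) x2=(0.9959, 0.0259, 0.1858) x3=(1.6774, 0.8868, 1.4699)
step 18: x0=(0.6544, 0.7500, 0.5476) x1=(0.9632, 0.6402, -0.4119) x2=(0.9896, 0.0785, 0.0395) x3=(1.6855, 0.9462, 1.3965)
step 19: x0=(0.7907, 0.7728, 0.6144) x1=(0.9029, 0.5429, -0.2718) x2=(0.9842, 0.1318, -0.1047) x3=(1.6920, 1.0047, 1.3204)
step 20: x0=(0.9276, 0.7955, 0.6815) x1=(0.8432, 0.4467, -0.1307) x2=(0.9800, 0.1854, -0.2461) x3=(1.6971, 1.0621, 1.2418)
step 21: x0=(1.0647, 0.8181, 0.7482) x1=(0.7837, 0.3517, 0.0118) x2=(0.9776, 0.2393, -0.3854) x3=(1.7010, 1.1185, 1.1612)
step 22: x0=(1.2016, 0.8400, 0.8139) x1=(0.7245, 0.2574, 0.1558) x2=(0.9768, 0.2947, -0.5226) x3=(1.7039, 1.1737, 1.0786)
step 23: x0=(1.3376, 0.8609, 0.8777) x1=(0.6661, 0.1639, 0.3009) x2=(0.9776, 0.3520, -0.6563) x3=(1.7058, 1.2278, 0.9944)
step 24: x0=(1.4721, 0.8801, 0.9391) x1=(0.6087, 0.0715, 0.4464) x2=(0.9800, 0.4113, -0.7850) x3=(1.7069, 1.2809, 0.9085)
step 25: x0=(1.6047, 0.8969, 0.9978) x1=(0.5527, -0.0195, 0.5919) x2=(0.9838, 0.4724, -0.9075) x3=(1.7069, 1.3330, 0.8209)
step 26: x0=(1.7349, 0.9112, 1.0536) x1=(0.4986, -0.1085, 0.7368) x2=(0.9892, 0.5348, -1.0222) x3=(1.7057, 1.3840, 0.7315)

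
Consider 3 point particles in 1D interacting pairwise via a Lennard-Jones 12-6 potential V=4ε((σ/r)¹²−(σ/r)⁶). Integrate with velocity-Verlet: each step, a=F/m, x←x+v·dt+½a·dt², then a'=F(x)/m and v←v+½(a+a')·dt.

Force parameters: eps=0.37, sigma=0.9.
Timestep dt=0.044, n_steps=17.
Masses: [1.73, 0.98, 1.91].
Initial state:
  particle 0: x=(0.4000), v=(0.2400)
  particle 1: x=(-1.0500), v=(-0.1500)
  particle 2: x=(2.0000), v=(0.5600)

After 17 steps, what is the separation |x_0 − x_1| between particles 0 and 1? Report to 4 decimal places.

1.6607

step 0: x0=(0.4000) x1=(-1.0500) x2=(2.0000)
step 1: x0=(0.4105) x1=(-1.0563) x2=(2.0246)
step 2: x0=(0.4208) x1=(-1.0620) x2=(2.0490)
step 3: x0=(0.4310) x1=(-1.0672) x2=(2.0732)
step 4: x0=(0.4411) x1=(-1.0719) x2=(2.0973)
step 5: x0=(0.4510) x1=(-1.0761) x2=(2.1213)
step 6: x0=(0.4608) x1=(-1.0798) x2=(2.1451)
step 7: x0=(0.4706) x1=(-1.0832) x2=(2.1688)
step 8: x0=(0.4802) x1=(-1.0861) x2=(2.1924)
step 9: x0=(0.4897) x1=(-1.0887) x2=(2.2159)
step 10: x0=(0.4992) x1=(-1.0909) x2=(2.2393)
step 11: x0=(0.5085) x1=(-1.0928) x2=(2.2627)
step 12: x0=(0.5178) x1=(-1.0944) x2=(2.2859)
step 13: x0=(0.5270) x1=(-1.0956) x2=(2.3090)
step 14: x0=(0.5361) x1=(-1.0965) x2=(2.3320)
step 15: x0=(0.5452) x1=(-1.0972) x2=(2.3550)
step 16: x0=(0.5541) x1=(-1.0976) x2=(2.3779)
step 17: x0=(0.5630) x1=(-1.0977) x2=(2.4007)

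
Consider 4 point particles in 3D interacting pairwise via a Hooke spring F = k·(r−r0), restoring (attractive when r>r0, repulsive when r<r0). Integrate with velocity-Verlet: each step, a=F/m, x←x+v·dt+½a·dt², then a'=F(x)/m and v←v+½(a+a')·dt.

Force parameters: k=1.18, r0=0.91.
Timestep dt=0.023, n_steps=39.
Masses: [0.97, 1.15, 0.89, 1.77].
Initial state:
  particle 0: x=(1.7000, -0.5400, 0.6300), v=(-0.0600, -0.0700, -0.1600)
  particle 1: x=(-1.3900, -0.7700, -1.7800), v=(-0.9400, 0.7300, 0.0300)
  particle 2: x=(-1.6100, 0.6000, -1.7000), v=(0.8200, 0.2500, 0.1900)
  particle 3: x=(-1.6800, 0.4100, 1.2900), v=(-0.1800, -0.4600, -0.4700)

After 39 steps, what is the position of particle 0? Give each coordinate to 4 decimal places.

step 0: x0=(1.7000, -0.5400, 0.6300) x1=(-1.3900, -0.7700, -1.7800) x2=(-1.6100, 0.6000, -1.7000) x3=(-1.6800, 0.4100, 1.2900)
step 1: x0=(1.6962, -0.5412, 0.6253) x1=(-1.4111, -0.7528, -1.7782) x2=(-1.5902, 0.6052, -1.6943) x3=(-1.6837, 0.3992, 1.2783)
step 2: x0=(1.6876, -0.5414, 0.6185) x1=(-1.4309, -0.7348, -1.7742) x2=(-1.5686, 0.6094, -1.6858) x3=(-1.6863, 0.3878, 1.2650)
step 3: x0=(1.6742, -0.5407, 0.6098) x1=(-1.4497, -0.7161, -1.7680) x2=(-1.5453, 0.6125, -1.6747) x3=(-1.6880, 0.3760, 1.2500)
step 4: x0=(1.6561, -0.5391, 0.5990) x1=(-1.4672, -0.6966, -1.7595) x2=(-1.5203, 0.6146, -1.6610) x3=(-1.6887, 0.3638, 1.2334)
step 5: x0=(1.6332, -0.5365, 0.5862) x1=(-1.4835, -0.6764, -1.7490) x2=(-1.4935, 0.6157, -1.6446) x3=(-1.6885, 0.3511, 1.2151)
step 6: x0=(1.6056, -0.5330, 0.5714) x1=(-1.4986, -0.6556, -1.7363) x2=(-1.4652, 0.6157, -1.6257) x3=(-1.6872, 0.3380, 1.1953)
step 7: x0=(1.5734, -0.5286, 0.5548) x1=(-1.5125, -0.6341, -1.7215) x2=(-1.4354, 0.6147, -1.6043) x3=(-1.6851, 0.3244, 1.1738)
step 8: x0=(1.5367, -0.5233, 0.5362) x1=(-1.5252, -0.6121, -1.7046) x2=(-1.4040, 0.6127, -1.5804) x3=(-1.6819, 0.3105, 1.1509)
step 9: x0=(1.4956, -0.5171, 0.5158) x1=(-1.5366, -0.5894, -1.6858) x2=(-1.3713, 0.6098, -1.5541) x3=(-1.6779, 0.2962, 1.1264)
step 10: x0=(1.4500, -0.5099, 0.4936) x1=(-1.5468, -0.5663, -1.6649) x2=(-1.3372, 0.6059, -1.5256) x3=(-1.6729, 0.2816, 1.1004)
step 11: x0=(1.4003, -0.5019, 0.4697) x1=(-1.5558, -0.5427, -1.6421) x2=(-1.3018, 0.6011, -1.4947) x3=(-1.6670, 0.2666, 1.0731)
step 12: x0=(1.3464, -0.4931, 0.4440) x1=(-1.5637, -0.5186, -1.6174) x2=(-1.2653, 0.5953, -1.4617) x3=(-1.6603, 0.2513, 1.0443)
step 13: x0=(1.2885, -0.4834, 0.4168) x1=(-1.5703, -0.4940, -1.5909) x2=(-1.2276, 0.5887, -1.4266) x3=(-1.6526, 0.2358, 1.0142)
step 14: x0=(1.2267, -0.4729, 0.3880) x1=(-1.5758, -0.4691, -1.5627) x2=(-1.1888, 0.5812, -1.3895) x3=(-1.6441, 0.2199, 0.9827)
step 15: x0=(1.1612, -0.4615, 0.3578) x1=(-1.5801, -0.4439, -1.5327) x2=(-1.1492, 0.5729, -1.3505) x3=(-1.6348, 0.2038, 0.9501)
step 16: x0=(1.0922, -0.4495, 0.3262) x1=(-1.5834, -0.4183, -1.5011) x2=(-1.1086, 0.5638, -1.3097) x3=(-1.6247, 0.1875, 0.9162)
step 17: x0=(1.0197, -0.4366, 0.2932) x1=(-1.5856, -0.3924, -1.4680) x2=(-1.0673, 0.5539, -1.2671) x3=(-1.6139, 0.1710, 0.8811)
step 18: x0=(0.9440, -0.4231, 0.2590) x1=(-1.5867, -0.3663, -1.4333) x2=(-1.0252, 0.5432, -1.2230) x3=(-1.6022, 0.1542, 0.8449)
step 19: x0=(0.8653, -0.4089, 0.2237) x1=(-1.5868, -0.3399, -1.3973) x2=(-0.9826, 0.5319, -1.1773) x3=(-1.5899, 0.1374, 0.8077)
step 20: x0=(0.7837, -0.3940, 0.1874) x1=(-1.5860, -0.3133, -1.3599) x2=(-0.9395, 0.5199, -1.1303) x3=(-1.5769, 0.1203, 0.7695)
step 21: x0=(0.6994, -0.3785, 0.1500) x1=(-1.5842, -0.2866, -1.3212) x2=(-0.8959, 0.5072, -1.0820) x3=(-1.5632, 0.1032, 0.7304)
step 22: x0=(0.6126, -0.3625, 0.1119) x1=(-1.5815, -0.2597, -1.2814) x2=(-0.8520, 0.4939, -1.0325) x3=(-1.5489, 0.0859, 0.6903)
step 23: x0=(0.5236, -0.3459, 0.0729) x1=(-1.5780, -0.2326, -1.2404) x2=(-0.8078, 0.4801, -0.9819) x3=(-1.5341, 0.0685, 0.6495)
step 24: x0=(0.4324, -0.3289, 0.0333) x1=(-1.5737, -0.2055, -1.1985) x2=(-0.7636, 0.4658, -0.9305) x3=(-1.5187, 0.0511, 0.6079)
step 25: x0=(0.3395, -0.3114, -0.0069) x1=(-1.5686, -0.1782, -1.1556) x2=(-0.7192, 0.4509, -0.8782) x3=(-1.5027, 0.0337, 0.5656)
step 26: x0=(0.2448, -0.2936, -0.0476) x1=(-1.5628, -0.1509, -1.1119) x2=(-0.6749, 0.4357, -0.8252) x3=(-1.4864, 0.0162, 0.5227)
step 27: x0=(0.1488, -0.2754, -0.0887) x1=(-1.5564, -0.1236, -1.0674) x2=(-0.6308, 0.4200, -0.7717) x3=(-1.4696, -0.0014, 0.4792)
step 28: x0=(0.0515, -0.2570, -0.1300) x1=(-1.5494, -0.0962, -1.0223) x2=(-0.5869, 0.4040, -0.7176) x3=(-1.4524, -0.0189, 0.4351)
step 29: x0=(-0.0468, -0.2384, -0.1715) x1=(-1.5417, -0.0688, -0.9765) x2=(-0.5432, 0.3878, -0.6633) x3=(-1.4349, -0.0364, 0.3907)
step 30: x0=(-0.1459, -0.2197, -0.2132) x1=(-1.5336, -0.0413, -0.9303) x2=(-0.4999, 0.3714, -0.6087) x3=(-1.4170, -0.0539, 0.3459)
step 31: x0=(-0.2457, -0.2009, -0.2548) x1=(-1.5251, -0.0139, -0.8837) x2=(-0.4571, 0.3548, -0.5540) x3=(-1.3990, -0.0713, 0.3007)
step 32: x0=(-0.3459, -0.1822, -0.2965) x1=(-1.5161, 0.0135, -0.8368) x2=(-0.4146, 0.3383, -0.4992) x3=(-1.3807, -0.0887, 0.2553)
step 33: x0=(-0.4465, -0.1637, -0.3381) x1=(-1.5068, 0.0410, -0.7897) x2=(-0.3726, 0.3218, -0.4443) x3=(-1.3622, -0.1061, 0.2097)
step 34: x0=(-0.5473, -0.1454, -0.3796) x1=(-1.4972, 0.0684, -0.7424) x2=(-0.3310, 0.3055, -0.3895) x3=(-1.3436, -0.1234, 0.1640)
step 35: x0=(-0.6484, -0.1273, -0.4212) x1=(-1.4873, 0.0959, -0.6949) x2=(-0.2896, 0.2893, -0.3347) x3=(-1.3249, -0.1407, 0.1182)
step 36: x0=(-0.7496, -0.1094, -0.4628) x1=(-1.4773, 0.1233, -0.6475) x2=(-0.2484, 0.2732, -0.2798) x3=(-1.3061, -0.1579, 0.0724)
step 37: x0=(-0.8507, -0.0916, -0.5044) x1=(-1.4671, 0.1509, -0.6001) x2=(-0.2076, 0.2571, -0.2248) x3=(-1.2872, -0.1752, 0.0266)
step 38: x0=(-0.9517, -0.0738, -0.5463) x1=(-1.4569, 0.1786, -0.5527) x2=(-0.1672, 0.2409, -0.1699) x3=(-1.2683, -0.1924, -0.0190)
step 39: x0=(-1.0525, -0.0561, -0.5882) x1=(-1.4467, 0.2064, -0.5054) x2=(-0.1272, 0.2247, -0.1151) x3=(-1.2493, -0.2097, -0.0646)

(-1.0525, -0.0561, -0.5882)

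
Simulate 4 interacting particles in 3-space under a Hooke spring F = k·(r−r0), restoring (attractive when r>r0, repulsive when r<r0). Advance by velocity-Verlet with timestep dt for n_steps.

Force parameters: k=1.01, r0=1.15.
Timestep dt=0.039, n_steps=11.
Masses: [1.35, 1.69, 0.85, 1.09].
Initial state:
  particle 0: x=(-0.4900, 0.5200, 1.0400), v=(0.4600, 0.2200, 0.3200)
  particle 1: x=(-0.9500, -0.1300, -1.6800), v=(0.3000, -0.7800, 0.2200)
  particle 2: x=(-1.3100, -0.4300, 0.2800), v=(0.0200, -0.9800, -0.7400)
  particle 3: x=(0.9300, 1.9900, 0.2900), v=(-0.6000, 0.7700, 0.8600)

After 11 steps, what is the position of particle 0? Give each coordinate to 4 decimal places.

(-0.2922, 0.6053, 1.0293)

step 0: x0=(-0.4900, 0.5200, 1.0400) x1=(-0.9500, -0.1300, -1.6800) x2=(-1.3100, -0.4300, 0.2800) x3=(0.9300, 1.9900, 0.2900)
step 1: x0=(-0.4719, 0.5286, 1.0513) x1=(-0.9377, -0.1597, -1.6697) x2=(-1.3076, -0.4665, 0.2505) x3=(0.9042, 2.0174, 0.3229)
step 2: x0=(-0.4537, 0.5373, 1.0601) x1=(-0.9241, -0.1877, -1.6560) x2=(-1.3019, -0.4994, 0.2201) x3=(0.8738, 2.0395, 0.3543)
step 3: x0=(-0.4353, 0.5460, 1.0664) x1=(-0.9094, -0.2142, -1.6389) x2=(-1.2930, -0.5285, 0.1888) x3=(0.8387, 2.0562, 0.3841)
step 4: x0=(-0.4169, 0.5545, 1.0703) x1=(-0.8934, -0.2389, -1.6184) x2=(-1.2808, -0.5538, 0.1569) x3=(0.7992, 2.0674, 0.4122)
step 5: x0=(-0.3986, 0.5629, 1.0716) x1=(-0.8763, -0.2620, -1.5947) x2=(-1.2654, -0.5751, 0.1246) x3=(0.7555, 2.0730, 0.4386)
step 6: x0=(-0.3803, 0.5710, 1.0706) x1=(-0.8580, -0.2832, -1.5677) x2=(-1.2468, -0.5924, 0.0922) x3=(0.7076, 2.0731, 0.4632)
step 7: x0=(-0.3621, 0.5788, 1.0670) x1=(-0.8387, -0.3027, -1.5375) x2=(-1.2251, -0.6056, 0.0598) x3=(0.6558, 2.0676, 0.4859)
step 8: x0=(-0.3442, 0.5862, 1.0611) x1=(-0.8183, -0.3203, -1.5043) x2=(-1.2004, -0.6147, 0.0276) x3=(0.6004, 2.0566, 0.5066)
step 9: x0=(-0.3266, 0.5931, 1.0528) x1=(-0.7969, -0.3361, -1.4681) x2=(-1.1729, -0.6198, -0.0041) x3=(0.5414, 2.0402, 0.5252)
step 10: x0=(-0.3092, 0.5995, 1.0422) x1=(-0.7746, -0.3501, -1.4290) x2=(-1.1427, -0.6209, -0.0352) x3=(0.4793, 2.0185, 0.5418)
step 11: x0=(-0.2922, 0.6053, 1.0293) x1=(-0.7513, -0.3621, -1.3872) x2=(-1.1099, -0.6180, -0.0654) x3=(0.4142, 1.9915, 0.5563)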